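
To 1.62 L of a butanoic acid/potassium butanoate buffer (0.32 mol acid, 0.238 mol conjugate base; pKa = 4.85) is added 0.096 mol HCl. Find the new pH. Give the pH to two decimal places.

Added H+ converts CH3(CH2)2COO- to CH3(CH2)2COOH: CH3(CH2)2COOH → 0.416 mol, CH3(CH2)2COO- → 0.142 mol.
pH = pKa + log(n_CH3(CH2)2COO-/n_CH3(CH2)2COOH) = 4.85 + log(0.142/0.416) = 4.85 + (-0.467)

pH = 4.38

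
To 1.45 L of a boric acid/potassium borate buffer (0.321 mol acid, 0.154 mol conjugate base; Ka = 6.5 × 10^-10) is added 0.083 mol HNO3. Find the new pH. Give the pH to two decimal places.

pH = 8.43

Added H+ converts B(OH)4- to B(OH)3: B(OH)3 → 0.404 mol, B(OH)4- → 0.071 mol.
pKa = −log(6.5 × 10^-10) = 9.187
pH = pKa + log([A⁻]/[HA]) = 9.187 + log(0.071/0.404) = 9.187 -0.755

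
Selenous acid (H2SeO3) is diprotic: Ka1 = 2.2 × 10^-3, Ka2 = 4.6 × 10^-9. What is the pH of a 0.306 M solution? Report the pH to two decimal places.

Since Ka1 ≫ Ka2, the first ionization dominates [H+].
Ka1 = x²/(0.306 − x) = 2.2 × 10^-3
Solving the quadratic: x = (−Ka1 + √(Ka1² + 4·Ka1·C₀))/2 = 2.49 × 10^-2 M
pH = −log(2.49 × 10^-2) = 1.60

pH = 1.60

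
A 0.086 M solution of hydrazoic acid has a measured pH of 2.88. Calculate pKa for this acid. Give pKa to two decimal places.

pKa = 4.69

[H+] = 10^(-2.88) = 1.32 × 10^-3 M
At equilibrium [HA] = 0.086 − 1.32 × 10^-3 = 8.47 × 10^-2 M
Ka = [H+][A-]/[HA] = (1.32 × 10^-3)² / 8.47 × 10^-2 = 2.06 × 10^-5
pKa = -log(2.06 × 10^-5) = 4.69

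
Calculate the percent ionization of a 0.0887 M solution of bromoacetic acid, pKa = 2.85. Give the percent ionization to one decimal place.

11.8%

BrCH2COOH ⇌ BrCH2COO- + H+; let x = [H+] at equilibrium.
Ka = 10^(−2.85) = 1.41 × 10^-3
Ka = x²/(C₀ − x); solving the quadratic gives x = 1.05 × 10^-2 M.
% ionization = x/C₀ × 100% = 1.05 × 10^-2/0.0887 × 100% = 11.8%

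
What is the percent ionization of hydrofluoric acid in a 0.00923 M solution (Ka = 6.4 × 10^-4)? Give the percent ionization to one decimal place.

HF ⇌ F- + H+; let x = [H+] at equilibrium.
Solve x² + 0.00064x − 5.91e-06 = 0 → x = 2.13 × 10^-3 M
% ionization = x/C₀ × 100% = 2.13 × 10^-3/0.00923 × 100% = 23.1%

23.1%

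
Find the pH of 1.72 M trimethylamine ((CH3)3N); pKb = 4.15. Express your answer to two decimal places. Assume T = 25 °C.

(CH3)3N + H2O ⇌ (CH3)3NH+ + OH-
Kb = 10^(−4.15) = 7.08 × 10^-5
From the ICE table, Kb = [OH-]²/(1.72 − [OH-]) = 7.08 × 10^-5.
Neglecting [OH-] in the denominator: [OH-] = √(7.08 × 10^-5 × 1.72) = 1.10 × 10^-2 M
([OH-]/C₀ = 0.64% < 5%, so the approximation holds.)
pOH = 1.96, so pH = 14.00 − pOH = 12.04

pH = 12.04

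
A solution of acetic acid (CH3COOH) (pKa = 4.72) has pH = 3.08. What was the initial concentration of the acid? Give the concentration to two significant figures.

C₀ = 3.7 × 10^-2 M

[H+] = 10^(-3.08) = 8.32 × 10^-4 M = x
Ka = 10^(−4.72) = 1.91 × 10^-5
Ka = x²/(C₀ − x) ⇒ C₀ = x + x²/Ka
C₀ = 8.32 × 10^-4 + (8.32 × 10^-4)²/(1.91 × 10^-5) = 3.71 × 10^-2 M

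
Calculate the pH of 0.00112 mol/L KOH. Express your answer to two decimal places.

pH = 11.05

KOH is a strong base; [OH-] = 0.00112 M.
pOH = -log(0.00112) = 2.95
pH = 14.00 - 2.95 = 11.05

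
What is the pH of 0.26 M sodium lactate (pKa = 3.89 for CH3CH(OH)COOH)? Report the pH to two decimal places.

pH = 8.65

CH3CH(OH)COO- is the conjugate base of the weak acid CH3CH(OH)COOH.
Ka = 10^(−3.89) = 1.29 × 10^-4
Kb = Kw/Ka = 1.0×10^-14 / 1.29 × 10^-4 = 7.75 × 10^-11
Kb = x²/(0.26 − x) = 7.75 × 10^-11
Assume x ≪ 0.26: x ≈ √(7.75 × 10^-11 × 0.26) = 4.49 × 10^-6 M
pOH = 5.35, so pH = 14.00 − pOH = 8.65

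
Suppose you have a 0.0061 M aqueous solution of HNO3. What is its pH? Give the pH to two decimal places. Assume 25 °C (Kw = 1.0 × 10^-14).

pH = 2.21

HNO3 is a strong acid and dissociates completely, so [H+] = 0.0061 M.
pH = -log(0.0061) = 2.21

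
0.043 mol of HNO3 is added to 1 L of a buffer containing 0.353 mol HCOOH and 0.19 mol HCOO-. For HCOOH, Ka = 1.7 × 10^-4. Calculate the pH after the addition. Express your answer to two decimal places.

pH = 3.34

Added H+ converts HCOO- to HCOOH: HCOOH → 0.396 mol, HCOO- → 0.147 mol.
pKa = −log(1.7 × 10^-4) = 3.770
pH = pKa + log([A⁻]/[HA]) = 3.770 + log(0.147/0.396) = 3.770 -0.430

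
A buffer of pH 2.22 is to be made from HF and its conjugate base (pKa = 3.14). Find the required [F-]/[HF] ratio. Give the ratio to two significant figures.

pH = pKa + log(r) ⇒ log(r) = 2.22 − 3.14 = -0.92
r = [F-]/[HF] = 10^(-0.92) = 0.12

ratio = 0.12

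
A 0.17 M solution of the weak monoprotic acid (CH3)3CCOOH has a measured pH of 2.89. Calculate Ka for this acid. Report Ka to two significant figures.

Ka = 9.8 × 10^-6

[H+] = 10^(-2.89) = 1.29 × 10^-3 M
At equilibrium [HA] = 0.17 − 1.29 × 10^-3 = 1.69 × 10^-1 M
Ka = [H+][A-]/[HA] = (1.29 × 10^-3)² / 1.69 × 10^-1 = 9.8 × 10^-6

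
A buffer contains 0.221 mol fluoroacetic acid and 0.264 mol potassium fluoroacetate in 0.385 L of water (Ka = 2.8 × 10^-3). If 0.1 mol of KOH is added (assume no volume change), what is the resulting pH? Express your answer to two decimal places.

OH- converts FCH2COOH to FCH2COO-: FCH2COOH → 0.121 mol, FCH2COO- → 0.364 mol.
pKa = −log(2.8 × 10^-3) = 2.553
Henderson–Hasselbalch with mole ratio 0.364/0.121: pH = 2.553 + (+0.478)

pH = 3.03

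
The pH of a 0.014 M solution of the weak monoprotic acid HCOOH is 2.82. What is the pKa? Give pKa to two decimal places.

pKa = 3.74

[H+] = 10^(-2.82) = 1.51 × 10^-3 M
At equilibrium [HA] = 0.014 − 1.51 × 10^-3 = 1.25 × 10^-2 M
Ka = [H+][A-]/[HA] = (1.51 × 10^-3)² / 1.25 × 10^-2 = 1.82 × 10^-4
pKa = -log(1.82 × 10^-4) = 3.74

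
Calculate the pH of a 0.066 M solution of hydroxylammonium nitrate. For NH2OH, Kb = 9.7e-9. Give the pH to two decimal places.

NH3OH+ is the conjugate acid of the weak base NH2OH.
Ka = Kw/Kb = 1.0×10^-14 / 9.7 × 10^-9 = 1.03 × 10^-6
From the ICE table, Ka = [H+]²/(0.066 − [H+]) = 1.03 × 10^-6.
Since Ka ≪ C₀, [H+] ≈ √(Ka·C₀) = 2.61 × 10^-4 M.
pH = −log[H+] = −log(2.61 × 10^-4) = 3.58

pH = 3.58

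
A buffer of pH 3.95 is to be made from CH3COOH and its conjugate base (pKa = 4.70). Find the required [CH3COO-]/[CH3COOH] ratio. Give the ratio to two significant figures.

ratio = 0.18

pH = pKa + log(r) ⇒ log(r) = 3.95 − 4.70 = -0.75
r = [CH3COO-]/[CH3COOH] = 10^(-0.75) = 0.178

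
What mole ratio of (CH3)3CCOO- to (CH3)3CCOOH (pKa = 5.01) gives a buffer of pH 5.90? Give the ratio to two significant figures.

ratio = 7.8

pH = pKa + log(r) ⇒ log(r) = 5.90 − 5.01 = +0.89
r = [(CH3)3CCOO-]/[(CH3)3CCOOH] = 10^(+0.89) = 7.76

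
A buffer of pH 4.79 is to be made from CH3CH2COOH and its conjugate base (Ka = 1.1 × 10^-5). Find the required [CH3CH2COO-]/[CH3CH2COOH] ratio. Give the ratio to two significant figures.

pKa = -log(1.1 × 10^-5) = 4.959
pH = pKa + log(r) ⇒ log(r) = 4.79 − 4.959 = -0.169
r = [CH3CH2COO-]/[CH3CH2COOH] = 10^(-0.169) = 0.678

ratio = 0.68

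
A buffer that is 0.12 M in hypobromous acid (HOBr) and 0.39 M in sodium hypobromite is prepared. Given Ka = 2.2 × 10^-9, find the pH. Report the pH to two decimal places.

pH = 9.17

pKa = −log(2.2 × 10^-9) = 8.658
Henderson–Hasselbalch: pH = pKa + log([OBr-]/[HOBr]) = 8.658 + log(0.39/0.12)
pH = 8.658 + (+0.512) = 9.17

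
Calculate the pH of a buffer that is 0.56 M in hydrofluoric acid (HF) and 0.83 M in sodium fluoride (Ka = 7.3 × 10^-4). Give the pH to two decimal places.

pH = 3.31

pKa = −log(7.3 × 10^-4) = 3.137
Using pH = pKa + log([base]/[acid]) with [base]/[acid] = 0.83/0.56:
pH = 3.137 + (+0.171) = 3.31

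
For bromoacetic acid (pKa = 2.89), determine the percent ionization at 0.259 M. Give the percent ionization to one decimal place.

BrCH2COOH ⇌ BrCH2COO- + H+; let x = [H+] at equilibrium.
Ka = 10^(−2.89) = 1.29 × 10^-3
Ka = x²/(C₀ − x); solving the quadratic gives x = 1.76 × 10^-2 M.
% ionization = x/C₀ × 100% = 1.76 × 10^-2/0.259 × 100% = 6.8%

6.8%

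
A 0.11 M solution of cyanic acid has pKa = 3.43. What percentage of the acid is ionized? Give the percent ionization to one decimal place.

5.6%

HOCN ⇌ OCN- + H+; let x = [H+] at equilibrium.
Ka = 10^(−3.43) = 3.72 × 10^-4
Solve x² + 0.000372x − 4.09e-05 = 0 → x = 6.21 × 10^-3 M
% ionization = x/C₀ × 100% = 6.21 × 10^-3/0.11 × 100% = 5.6%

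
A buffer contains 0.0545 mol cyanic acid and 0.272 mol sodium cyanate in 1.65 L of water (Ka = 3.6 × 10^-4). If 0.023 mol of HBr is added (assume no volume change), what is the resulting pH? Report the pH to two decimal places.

pH = 3.95

Added H+ converts OCN- to HOCN: HOCN → 0.0775 mol, OCN- → 0.249 mol.
pKa = −log(3.6 × 10^-4) = 3.444
pH = pKa + log(n_OCN-/n_HOCN) = 3.444 + log(0.249/0.0775) = 3.444 + (+0.507)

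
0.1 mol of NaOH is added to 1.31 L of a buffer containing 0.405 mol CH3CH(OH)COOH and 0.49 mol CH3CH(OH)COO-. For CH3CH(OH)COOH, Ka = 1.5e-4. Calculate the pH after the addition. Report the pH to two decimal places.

OH- converts CH3CH(OH)COOH to CH3CH(OH)COO-: CH3CH(OH)COOH → 0.305 mol, CH3CH(OH)COO- → 0.59 mol.
pKa = −log(1.5 × 10^-4) = 3.824
Henderson–Hasselbalch with mole ratio 0.59/0.305: pH = 3.824 + (+0.287)

pH = 4.11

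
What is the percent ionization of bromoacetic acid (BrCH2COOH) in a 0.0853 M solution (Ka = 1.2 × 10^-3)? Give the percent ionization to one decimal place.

11.2%

BrCH2COOH ⇌ BrCH2COO- + H+; let x = [H+] at equilibrium.
Ka = x²/(C₀ − x); solving the quadratic gives x = 9.54 × 10^-3 M.
Fraction ionized = 9.54 × 10^-3 / 0.0853 = 0.1118 → 11.2%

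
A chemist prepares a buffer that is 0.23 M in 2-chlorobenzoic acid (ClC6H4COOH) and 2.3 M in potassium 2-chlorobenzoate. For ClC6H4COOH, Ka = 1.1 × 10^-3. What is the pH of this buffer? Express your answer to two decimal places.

pH = 3.96

pKa = −log(1.1 × 10^-3) = 2.959
pH = pKa + log([A⁻]/[HA]) = 2.959 + log(2.3/0.23)
pH = 2.959 + (+1.000) = 3.96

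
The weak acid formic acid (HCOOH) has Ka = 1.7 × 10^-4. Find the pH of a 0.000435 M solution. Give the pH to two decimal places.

HCOOH ⇌ HCOO- + H+
Ka = [H+]²/(0.000435 − [H+]) = 1.7 × 10^-4
[H+] is not negligible relative to C₀; solve [H+]² + 0.00017·[H+] − 7.4e-08 = 0.
[H+] = [−0.00017 + √(0.00017² + 2.96e-07)]/2 = 2.00 × 10^-4 M
pH = −log[H+] = −log(2.00 × 10^-4) = 3.70

pH = 3.70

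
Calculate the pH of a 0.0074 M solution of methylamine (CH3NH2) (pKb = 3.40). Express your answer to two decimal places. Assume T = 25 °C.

CH3NH2 + H2O ⇌ CH3NH3+ + OH-
Kb = 10^(−3.40) = 3.98 × 10^-4
Kb = [OH-]²/(0.0074 − [OH-]) = 3.98 × 10^-4
[OH-] is not negligible relative to C₀; solve [OH-]² + 0.000398·[OH-] − 2.95e-06 = 0.
[OH-] = (−Kb + √(Kb² + 4·Kb·C₀))/2 = 1.53 × 10^-3 M
pOH = −log(1.53 × 10^-3) = 2.82; pH = 14.00 − 2.82 = 11.18

pH = 11.18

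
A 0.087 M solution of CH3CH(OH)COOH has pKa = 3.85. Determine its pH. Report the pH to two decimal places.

pH = 2.46

CH3CH(OH)COOH ⇌ CH3CH(OH)COO- + H+
Ka = 10^(−3.85) = 1.41 × 10^-4
Ka = x²/(0.087 − x) = 1.41 × 10^-4
Assume x ≪ 0.087: x ≈ √(1.41 × 10^-4 × 0.087) = 3.50 × 10^-3 M
Check: 4% ionized — well under 5%, approximation valid.
pH = −log(3.50 × 10^-3) = 2.46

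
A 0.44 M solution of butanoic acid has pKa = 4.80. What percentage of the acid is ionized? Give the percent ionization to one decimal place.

0.6%

CH3(CH2)2COOH ⇌ CH3(CH2)2COO- + H+; let x = [H+] at equilibrium.
Ka = 10^(−4.80) = 1.58 × 10^-5
x ≈ √(Ka·C₀) = √(1.58 × 10^-5 × 0.44) = 2.64 × 10^-3 M
Fraction ionized = 2.64 × 10^-3 / 0.44 = 0.0060 → 0.6%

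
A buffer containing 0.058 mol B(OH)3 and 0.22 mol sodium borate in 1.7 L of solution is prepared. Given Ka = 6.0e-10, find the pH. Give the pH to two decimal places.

pKa = −log(6.0 × 10^-10) = 9.222
pH = pKa + log([A⁻]/[HA]) = 9.222 + log(0.22/0.058)
pH = 9.222 + (+0.579) = 9.80

pH = 9.80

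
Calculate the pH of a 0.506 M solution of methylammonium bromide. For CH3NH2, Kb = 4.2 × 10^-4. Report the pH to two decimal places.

CH3NH3+ is the conjugate acid of the weak base CH3NH2.
Ka = Kw/Kb = 1.0×10^-14 / 4.2 × 10^-4 = 2.38 × 10^-11
From the ICE table, Ka = [H+]²/(0.506 − [H+]) = 2.38 × 10^-11.
Neglecting [H+] in the denominator: [H+] = √(2.38 × 10^-11 × 0.506) = 3.47 × 10^-6 M
pH = −log[H+] = −log(3.47 × 10^-6) = 5.46

pH = 5.46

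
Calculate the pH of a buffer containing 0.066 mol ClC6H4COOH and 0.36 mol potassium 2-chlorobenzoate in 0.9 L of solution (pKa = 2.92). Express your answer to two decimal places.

pH = 3.66

Using pH = pKa + log([base]/[acid]) with [base]/[acid] = 0.36/0.066:
pH = 2.92 + (+0.737) = 3.66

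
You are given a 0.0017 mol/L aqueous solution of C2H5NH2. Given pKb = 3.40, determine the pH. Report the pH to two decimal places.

pH = 10.81

C2H5NH2 + H2O ⇌ C2H5NH3+ + OH-
Kb = 10^(−3.40) = 3.98 × 10^-4
Kb = [OH-]²/(0.0017 − [OH-]) = 3.98 × 10^-4
The 5% rule fails; solving [OH-]² + Kb·[OH-] − Kb·C₀ = 0 exactly:
[OH-] = (−Kb + √(Kb² + 4·Kb·C₀))/2 = 6.47 × 10^-4 M
pOH = −log(6.47 × 10^-4) = 3.19; pH = 14.00 − 3.19 = 10.81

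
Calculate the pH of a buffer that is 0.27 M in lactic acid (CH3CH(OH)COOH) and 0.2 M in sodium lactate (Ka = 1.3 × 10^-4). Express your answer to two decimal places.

pH = 3.76

pKa = −log(1.3 × 10^-4) = 3.886
Henderson–Hasselbalch: pH = pKa + log([CH3CH(OH)COO-]/[CH3CH(OH)COOH]) = 3.886 + log(0.2/0.27)
pH = 3.886 + (-0.130) = 3.76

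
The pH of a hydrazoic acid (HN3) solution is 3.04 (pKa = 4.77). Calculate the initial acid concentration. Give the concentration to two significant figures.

[H+] = 10^(-3.04) = 9.12 × 10^-4 M = x
Ka = 10^(−4.77) = 1.70 × 10^-5
Ka = x²/(C₀ − x) ⇒ C₀ = x + x²/Ka
C₀ = 9.12 × 10^-4 + (9.12 × 10^-4)²/(1.70 × 10^-5) = 4.98 × 10^-2 M

C₀ = 5.0 × 10^-2 M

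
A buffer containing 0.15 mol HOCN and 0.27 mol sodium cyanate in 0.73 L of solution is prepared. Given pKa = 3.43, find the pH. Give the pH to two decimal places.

pH = 3.69

pH = pKa + log([A⁻]/[HA]) = 3.43 + log(0.27/0.15)
pH = 3.43 + (+0.255) = 3.69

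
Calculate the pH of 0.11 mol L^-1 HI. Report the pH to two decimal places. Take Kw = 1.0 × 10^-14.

pH = 0.96

HI is a strong acid and dissociates completely, so [H+] = 0.11 M.
pH = -log(0.11) = 0.96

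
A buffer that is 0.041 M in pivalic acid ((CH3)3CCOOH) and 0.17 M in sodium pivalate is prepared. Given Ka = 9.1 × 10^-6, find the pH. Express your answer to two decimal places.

pKa = −log(9.1 × 10^-6) = 5.041
Using pH = pKa + log([base]/[acid]) with [base]/[acid] = 0.17/0.041:
pH = 5.041 + (+0.618) = 5.66

pH = 5.66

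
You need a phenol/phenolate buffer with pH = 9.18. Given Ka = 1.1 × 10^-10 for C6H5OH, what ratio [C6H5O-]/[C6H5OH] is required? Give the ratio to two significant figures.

pKa = -log(1.1 × 10^-10) = 9.959
pH = pKa + log(r) ⇒ log(r) = 9.18 − 9.959 = -0.779
r = [C6H5O-]/[C6H5OH] = 10^(-0.779) = 0.166

ratio = 0.17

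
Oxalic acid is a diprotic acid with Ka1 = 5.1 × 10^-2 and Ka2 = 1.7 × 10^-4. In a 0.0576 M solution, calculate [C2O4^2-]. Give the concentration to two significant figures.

1.7 × 10^-4 M

First ionization gives [H+] ≈ [HC2O4-] = 3.44 × 10^-2 M.
Second step: Ka2 = [H+][C2O4^2-]/[HC2O4-] ≈ [C2O4^2-] (since [H+] ≈ [HC2O4-]).
So [C2O4^2-] ≈ Ka2.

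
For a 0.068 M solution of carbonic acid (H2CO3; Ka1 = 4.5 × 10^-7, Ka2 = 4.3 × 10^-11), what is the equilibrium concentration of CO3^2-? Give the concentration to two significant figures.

First ionization gives [H+] ≈ [HCO3-] = 1.75 × 10^-4 M.
Second step: Ka2 = [H+][CO3^2-]/[HCO3-] ≈ [CO3^2-] (since [H+] ≈ [HCO3-]).
So [CO3^2-] ≈ Ka2.

4.3 × 10^-11 M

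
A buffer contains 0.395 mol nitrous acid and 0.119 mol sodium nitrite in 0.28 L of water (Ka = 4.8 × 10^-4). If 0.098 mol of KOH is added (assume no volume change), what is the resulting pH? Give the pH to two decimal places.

pH = 3.18

OH- converts HNO2 to NO2-: HNO2 → 0.297 mol, NO2- → 0.217 mol.
pKa = −log(4.8 × 10^-4) = 3.319
Henderson–Hasselbalch with mole ratio 0.217/0.297: pH = 3.319 + (-0.136)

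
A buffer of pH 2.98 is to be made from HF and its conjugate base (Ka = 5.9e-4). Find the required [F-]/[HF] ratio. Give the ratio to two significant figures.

pKa = -log(5.9 × 10^-4) = 3.229
pH = pKa + log(r) ⇒ log(r) = 2.98 − 3.229 = -0.249
r = [F-]/[HF] = 10^(-0.249) = 0.564

ratio = 0.56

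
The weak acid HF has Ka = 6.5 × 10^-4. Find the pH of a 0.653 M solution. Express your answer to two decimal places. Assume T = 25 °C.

pH = 1.69

HF ⇌ F- + H+
Ka = [H+]²/(0.653 − [H+]) = 6.5 × 10^-4
Since Ka ≪ C₀, [H+] ≈ √(Ka·C₀) = 2.06 × 10^-2 M.
Check: 3.2% ionized — well under 5%, approximation valid.
pH = −log(2.06 × 10^-2) = 1.69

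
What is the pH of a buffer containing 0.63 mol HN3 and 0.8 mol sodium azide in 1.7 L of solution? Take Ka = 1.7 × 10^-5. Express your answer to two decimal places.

pKa = −log(1.7 × 10^-5) = 4.770
pH = pKa + log([A⁻]/[HA]) = 4.770 + log(0.8/0.63)
pH = 4.770 + (+0.104) = 4.87

pH = 4.87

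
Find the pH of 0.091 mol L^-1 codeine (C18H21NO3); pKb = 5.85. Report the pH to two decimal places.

pH = 10.55

C18H21NO3 + H2O ⇌ C18H22NO3+ + OH-
Kb = 10^(−5.85) = 1.41 × 10^-6
From the ICE table, Kb = x²/(0.091 − x) = 1.41 × 10^-6.
Assume x ≪ 0.091: x ≈ √(1.41 × 10^-6 × 0.091) = 3.58 × 10^-4 M
pOH = −log(3.58 × 10^-4) = 3.45; pH = 14.00 − 3.45 = 10.55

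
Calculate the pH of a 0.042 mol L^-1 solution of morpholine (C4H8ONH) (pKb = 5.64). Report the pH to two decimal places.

C4H8ONH + H2O ⇌ C4H8ONH2+ + OH-
Kb = 10^(−5.64) = 2.29 × 10^-6
From the ICE table, Kb = [OH-]²/(0.042 − [OH-]) = 2.29 × 10^-6.
Since Kb ≪ C₀, [OH-] ≈ √(Kb·C₀) = 3.10 × 10^-4 M.
pOH = −log(3.10 × 10^-4) = 3.51; pH = 14.00 − 3.51 = 10.49

pH = 10.49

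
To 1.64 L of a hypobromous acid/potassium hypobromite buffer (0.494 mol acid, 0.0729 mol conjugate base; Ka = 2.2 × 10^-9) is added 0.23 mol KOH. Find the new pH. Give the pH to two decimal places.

After neutralization: n(HOBr) = 0.264 mol, n(OBr-) = 0.303 mol.
pKa = −log(2.2 × 10^-9) = 8.658
Henderson–Hasselbalch with mole ratio 0.303/0.264: pH = 8.658 + (+0.060)

pH = 8.72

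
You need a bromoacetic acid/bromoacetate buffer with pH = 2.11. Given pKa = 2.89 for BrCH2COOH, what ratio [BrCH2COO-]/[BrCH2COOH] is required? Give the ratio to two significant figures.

pH = pKa + log(r) ⇒ log(r) = 2.11 − 2.89 = -0.78
r = [BrCH2COO-]/[BrCH2COOH] = 10^(-0.78) = 0.166

ratio = 0.17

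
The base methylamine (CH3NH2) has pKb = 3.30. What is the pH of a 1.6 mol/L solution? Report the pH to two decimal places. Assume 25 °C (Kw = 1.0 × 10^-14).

pH = 12.45

CH3NH2 + H2O ⇌ CH3NH3+ + OH-
Kb = 10^(−3.30) = 5.01 × 10^-4
From the ICE table, Kb = x²/(1.6 − x) = 5.01 × 10^-4.
Since Kb ≪ C₀, x ≈ √(Kb·C₀) = 2.83 × 10^-2 M.
(x/C₀ = 1.8% < 5%, so the approximation holds.)
pOH = 1.55, so pH = 14.00 − pOH = 12.45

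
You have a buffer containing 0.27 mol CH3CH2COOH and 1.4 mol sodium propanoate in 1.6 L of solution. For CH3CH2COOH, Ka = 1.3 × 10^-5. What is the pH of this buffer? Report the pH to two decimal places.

pKa = −log(1.3 × 10^-5) = 4.886
Using pH = pKa + log([base]/[acid]) with [base]/[acid] = 1.4/0.27:
pH = 4.886 + (+0.715) = 5.60

pH = 5.60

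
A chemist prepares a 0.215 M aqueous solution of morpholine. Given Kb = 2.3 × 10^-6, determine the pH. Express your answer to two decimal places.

pH = 10.85

C4H8ONH + H2O ⇌ C4H8ONH2+ + OH-
From the ICE table, Kb = [OH-]²/(0.215 − [OH-]) = 2.3 × 10^-6.
Since Kb ≪ C₀, [OH-] ≈ √(Kb·C₀) = 7.03 × 10^-4 M.
([OH-]/C₀ = 0.33% < 5%, so the approximation holds.)
pOH = 3.15, so pH = 14.00 − pOH = 10.85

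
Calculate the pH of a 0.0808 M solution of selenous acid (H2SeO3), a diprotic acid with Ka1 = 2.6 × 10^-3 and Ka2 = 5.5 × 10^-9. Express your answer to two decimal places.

pH = 1.88

Since Ka1 ≫ Ka2, the first ionization dominates [H+].
Ka1 = x²/(0.0808 − x) = 2.6 × 10^-3
Solving the quadratic: x = (−Ka1 + √(Ka1² + 4·Ka1·C₀))/2 = 1.33 × 10^-2 M
pH = −log(1.33 × 10^-2) = 1.88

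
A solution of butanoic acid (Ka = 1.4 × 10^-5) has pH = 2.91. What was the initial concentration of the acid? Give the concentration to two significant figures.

C₀ = 1.1 × 10^-1 M

[H+] = 10^(-2.91) = 1.23 × 10^-3 M = x
Ka = x²/(C₀ − x) ⇒ C₀ = x + x²/Ka
C₀ = 1.23 × 10^-3 + (1.23 × 10^-3)²/(1.4 × 10^-5) = 1.09 × 10^-1 M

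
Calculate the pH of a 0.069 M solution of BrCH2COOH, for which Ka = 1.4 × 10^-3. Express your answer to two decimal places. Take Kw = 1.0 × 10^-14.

pH = 2.04

BrCH2COOH ⇌ BrCH2COO- + H+
Ka = x²/(0.069 − x) = 1.4 × 10^-3
x is not negligible relative to C₀; solve x² + 0.0014·x − 9.66e-05 = 0.
x = [−0.0014 + √(0.0014² + 0.000386)]/2 = 9.15 × 10^-3 M
pH = −log[H+] = −log(9.15 × 10^-3) = 2.04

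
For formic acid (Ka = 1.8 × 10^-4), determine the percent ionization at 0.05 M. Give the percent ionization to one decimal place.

HCOOH ⇌ HCOO- + H+; let x = [H+] at equilibrium.
Ka = x²/(C₀ − x); solving the quadratic gives x = 2.91 × 10^-3 M.
Fraction ionized = 2.91 × 10^-3 / 0.05 = 0.0582 → 5.8%

5.8%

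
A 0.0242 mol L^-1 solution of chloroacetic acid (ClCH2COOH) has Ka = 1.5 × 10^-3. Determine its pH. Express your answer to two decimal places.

pH = 2.27

ClCH2COOH ⇌ ClCH2COO- + H+
From the ICE table, Ka = [H+]²/(0.0242 − [H+]) = 1.5 × 10^-3.
Here C₀/Ka ≈ 16.1, so the small-[H+] approximation fails. Use the quadratic:
[H+] = (−Ka + √(Ka² + 4·Ka·C₀))/2 = 5.32 × 10^-3 M
pH = −log[H+] = −log(5.32 × 10^-3) = 2.27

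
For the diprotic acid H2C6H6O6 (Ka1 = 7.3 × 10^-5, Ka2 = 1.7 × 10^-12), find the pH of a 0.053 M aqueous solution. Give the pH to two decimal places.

Since Ka1 ≫ Ka2, the first ionization dominates [H+].
Ka1 = x²/(0.053 − x) = 7.3 × 10^-5
x ≈ √(7.3 × 10^-5 × 0.053) = 1.97 × 10^-3 M
pH = −log(1.97 × 10^-3) = 2.71

pH = 2.71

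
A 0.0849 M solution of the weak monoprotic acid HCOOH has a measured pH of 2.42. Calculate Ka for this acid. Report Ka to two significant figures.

[H+] = 10^(-2.42) = 3.80 × 10^-3 M
At equilibrium [HA] = 0.0849 − 3.80 × 10^-3 = 8.11 × 10^-2 M
Ka = [H+][A-]/[HA] = (3.80 × 10^-3)² / 8.11 × 10^-2 = 1.8 × 10^-4

Ka = 1.8 × 10^-4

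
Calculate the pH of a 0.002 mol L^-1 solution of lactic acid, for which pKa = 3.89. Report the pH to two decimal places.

CH3CH(OH)COOH ⇌ CH3CH(OH)COO- + H+
Ka = 10^(−3.89) = 1.29 × 10^-4
From the ICE table, Ka = x²/(0.002 − x) = 1.29 × 10^-4.
Here C₀/Ka ≈ 15.5, so the small-x approximation fails. Use the quadratic:
x = (−Ka + √(Ka² + 4·Ka·C₀))/2 = 4.48 × 10^-4 M
pH = −log[H+] = −log(4.48 × 10^-4) = 3.35

pH = 3.35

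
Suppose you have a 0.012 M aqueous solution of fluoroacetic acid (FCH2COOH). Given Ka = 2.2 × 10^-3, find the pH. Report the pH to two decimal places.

pH = 2.38

FCH2COOH ⇌ FCH2COO- + H+
From the ICE table, Ka = x²/(0.012 − x) = 2.2 × 10^-3.
x is not negligible relative to C₀; solve x² + 0.0022·x − 2.64e-05 = 0.
x = (−Ka + √(Ka² + 4·Ka·C₀))/2 = 4.15 × 10^-3 M
pH = −log(4.15 × 10^-3) = 2.38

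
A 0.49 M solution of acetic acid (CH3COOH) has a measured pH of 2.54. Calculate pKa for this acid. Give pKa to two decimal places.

[H+] = 10^(-2.54) = 2.88 × 10^-3 M
At equilibrium [HA] = 0.49 − 2.88 × 10^-3 = 4.87 × 10^-1 M
Ka = [H+][A-]/[HA] = (2.88 × 10^-3)² / 4.87 × 10^-1 = 1.70 × 10^-5
pKa = -log(1.70 × 10^-5) = 4.77

pKa = 4.77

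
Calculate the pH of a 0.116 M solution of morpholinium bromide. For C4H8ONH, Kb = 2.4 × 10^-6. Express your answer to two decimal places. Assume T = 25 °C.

C4H8ONH2+ is the conjugate acid of the weak base C4H8ONH.
Ka = Kw/Kb = 1.0×10^-14 / 2.4 × 10^-6 = 4.17 × 10^-9
From the ICE table, Ka = x²/(0.116 − x) = 4.17 × 10^-9.
Neglecting x in the denominator: x = √(4.17 × 10^-9 × 0.116) = 2.20 × 10^-5 M
(x/C₀ = 0.019% < 5%, so the approximation holds.)
pH = −log(2.20 × 10^-5) = 4.66

pH = 4.66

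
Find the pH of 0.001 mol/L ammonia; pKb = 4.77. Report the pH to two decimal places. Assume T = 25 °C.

pH = 10.09

NH3 + H2O ⇌ NH4+ + OH-
Kb = 10^(−4.77) = 1.70 × 10^-5
From the ICE table, Kb = [OH-]²/(0.001 − [OH-]) = 1.70 × 10^-5.
Here C₀/Kb ≈ 58.8, so the small-[OH-] approximation fails. Use the quadratic:
[OH-] = [−1.7e-05 + √(1.7e-05² + 6.8e-08)]/2 = 1.22 × 10^-4 M
pOH = 3.91, so pH = 14.00 − pOH = 10.09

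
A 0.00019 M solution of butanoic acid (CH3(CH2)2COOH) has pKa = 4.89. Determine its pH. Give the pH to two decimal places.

CH3(CH2)2COOH ⇌ CH3(CH2)2COO- + H+
Ka = 10^(−4.89) = 1.29 × 10^-5
From the ICE table, Ka = x²/(0.00019 − x) = 1.29 × 10^-5.
Here C₀/Ka ≈ 14.7, so the small-x approximation fails. Use the quadratic:
x = [−1.29e-05 + √(1.29e-05² + 9.8e-09)]/2 = 4.35 × 10^-5 M
pH = −log(4.35 × 10^-5) = 4.36

pH = 4.36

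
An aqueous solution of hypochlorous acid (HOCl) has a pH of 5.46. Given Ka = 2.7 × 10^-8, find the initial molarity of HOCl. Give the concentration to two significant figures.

[H+] = 10^(-5.46) = 3.47 × 10^-6 M = x
Ka = x²/(C₀ − x) ⇒ C₀ = x + x²/Ka
C₀ = 3.47 × 10^-6 + (3.47 × 10^-6)²/(2.7 × 10^-8) = 4.49 × 10^-4 M

C₀ = 4.5 × 10^-4 M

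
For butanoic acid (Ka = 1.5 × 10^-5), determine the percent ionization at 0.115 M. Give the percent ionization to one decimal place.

CH3(CH2)2COOH ⇌ CH3(CH2)2COO- + H+; let x = [H+] at equilibrium.
x ≈ √(Ka·C₀) = √(1.5 × 10^-5 × 0.115) = 1.31 × 10^-3 M
% ionization = x/C₀ × 100% = 1.31 × 10^-3/0.115 × 100% = 1.1%

1.1%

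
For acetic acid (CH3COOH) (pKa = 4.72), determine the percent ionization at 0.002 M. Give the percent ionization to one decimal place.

9.3%

CH3COOH ⇌ CH3COO- + H+; let x = [H+] at equilibrium.
Ka = 10^(−4.72) = 1.91 × 10^-5
Solve x² + 1.91e-05x − 3.82e-08 = 0 → x = 1.86 × 10^-4 M
% ionization = x/C₀ × 100% = 1.86 × 10^-4/0.002 × 100% = 9.3%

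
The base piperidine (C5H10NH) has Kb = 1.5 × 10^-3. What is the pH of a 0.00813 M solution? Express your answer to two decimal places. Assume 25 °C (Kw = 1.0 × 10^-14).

pH = 11.45

C5H10NH + H2O ⇌ C5H10NH2+ + OH-
From the ICE table, Kb = [OH-]²/(0.00813 − [OH-]) = 1.5 × 10^-3.
[OH-] is not negligible relative to C₀; solve [OH-]² + 0.0015·[OH-] − 1.22e-05 = 0.
[OH-] = (−Kb + √(Kb² + 4·Kb·C₀))/2 = 2.82 × 10^-3 M
pOH = −log(2.82 × 10^-3) = 2.55; pH = 14.00 − 2.55 = 11.45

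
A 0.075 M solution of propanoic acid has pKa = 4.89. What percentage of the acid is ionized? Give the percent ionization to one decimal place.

CH3CH2COOH ⇌ CH3CH2COO- + H+; let x = [H+] at equilibrium.
Ka = 10^(−4.89) = 1.29 × 10^-5
x ≈ √(Ka·C₀) = √(1.29 × 10^-5 × 0.075) = 9.84 × 10^-4 M
Fraction ionized = 9.84 × 10^-4 / 0.075 = 0.0131 → 1.3%

1.3%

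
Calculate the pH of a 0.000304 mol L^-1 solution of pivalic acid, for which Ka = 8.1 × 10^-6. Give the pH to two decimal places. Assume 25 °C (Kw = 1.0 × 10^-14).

pH = 4.34

(CH3)3CCOOH ⇌ (CH3)3CCOO- + H+
Let x = [H+] at equilibrium. Ka = x²/(0.000304 − x).
Here C₀/Ka ≈ 37.5, so the small-x approximation fails. Use the quadratic:
x = (−Ka + √(Ka² + 4·Ka·C₀))/2 = 4.57 × 10^-5 M
pH = −log(4.57 × 10^-5) = 4.34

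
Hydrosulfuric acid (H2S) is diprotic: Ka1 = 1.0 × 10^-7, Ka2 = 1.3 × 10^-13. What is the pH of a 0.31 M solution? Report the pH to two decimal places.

Ka1 ≫ Ka2, so treat the first dissociation as the only significant source of H+.
Ka1 = x²/(0.31 − x) = 1.0 × 10^-7
x ≈ √(1.0 × 10^-7 × 0.31) = 1.76 × 10^-4 M
pH = −log(1.76 × 10^-4) = 3.75

pH = 3.75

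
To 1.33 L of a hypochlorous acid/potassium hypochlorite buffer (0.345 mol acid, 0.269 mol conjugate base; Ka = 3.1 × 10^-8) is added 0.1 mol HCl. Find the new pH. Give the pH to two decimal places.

After neutralization: n(HOCl) = 0.445 mol, n(OCl-) = 0.169 mol.
pKa = −log(3.1 × 10^-8) = 7.509
pH = pKa + log(n_OCl-/n_HOCl) = 7.509 + log(0.169/0.445) = 7.509 + (-0.420)

pH = 7.09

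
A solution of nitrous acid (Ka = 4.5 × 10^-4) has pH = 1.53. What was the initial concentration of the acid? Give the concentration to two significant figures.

[H+] = 10^(-1.53) = 2.95 × 10^-2 M = x
Ka = x²/(C₀ − x) ⇒ C₀ = x + x²/Ka
C₀ = 2.95 × 10^-2 + (2.95 × 10^-2)²/(4.5 × 10^-4) = 1.96 M

C₀ = 2.0 M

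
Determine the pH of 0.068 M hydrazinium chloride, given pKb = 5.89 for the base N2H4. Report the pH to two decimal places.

N2H5+ is the conjugate acid of the weak base N2H4.
Kb = 10^(−5.89) = 1.29 × 10^-6
Ka = Kw/Kb = 1.0×10^-14 / 1.29 × 10^-6 = 7.75 × 10^-9
Let x = [H+] at equilibrium. Ka = x²/(0.068 − x).
Since Ka ≪ C₀, x ≈ √(Ka·C₀) = 2.30 × 10^-5 M.
pH = −log(2.30 × 10^-5) = 4.64

pH = 4.64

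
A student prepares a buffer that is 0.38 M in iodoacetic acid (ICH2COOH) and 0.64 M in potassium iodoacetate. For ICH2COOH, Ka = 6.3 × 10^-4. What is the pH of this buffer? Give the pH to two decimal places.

pH = 3.43

pKa = −log(6.3 × 10^-4) = 3.201
pH = pKa + log([A⁻]/[HA]) = 3.201 + log(0.64/0.38)
pH = 3.201 + (+0.226) = 3.43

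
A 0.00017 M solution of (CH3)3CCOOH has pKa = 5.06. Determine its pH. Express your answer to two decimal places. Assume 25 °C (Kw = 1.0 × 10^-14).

pH = 4.46

(CH3)3CCOOH ⇌ (CH3)3CCOO- + H+
Ka = 10^(−5.06) = 8.71 × 10^-6
From the ICE table, Ka = [H+]²/(0.00017 − [H+]) = 8.71 × 10^-6.
[H+] is not negligible relative to C₀; solve [H+]² + 8.71e-06·[H+] − 1.48e-09 = 0.
[H+] = (−Ka + √(Ka² + 4·Ka·C₀))/2 = 3.44 × 10^-5 M
pH = −log(3.44 × 10^-5) = 4.46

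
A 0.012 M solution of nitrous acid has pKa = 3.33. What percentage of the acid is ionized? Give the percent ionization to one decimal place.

HNO2 ⇌ NO2- + H+; let x = [H+] at equilibrium.
Ka = 10^(−3.33) = 4.68 × 10^-4
Ka = x²/(C₀ − x); solving the quadratic gives x = 2.15 × 10^-3 M.
Fraction ionized = 2.15 × 10^-3 / 0.012 = 0.1792 → 17.9%

17.9%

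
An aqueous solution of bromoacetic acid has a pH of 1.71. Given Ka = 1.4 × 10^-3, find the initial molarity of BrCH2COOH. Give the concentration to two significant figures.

C₀ = 2.9 × 10^-1 M

[H+] = 10^(-1.71) = 1.95 × 10^-2 M = x
Ka = x²/(C₀ − x) ⇒ C₀ = x + x²/Ka
C₀ = 1.95 × 10^-2 + (1.95 × 10^-2)²/(1.4 × 10^-3) = 2.91 × 10^-1 M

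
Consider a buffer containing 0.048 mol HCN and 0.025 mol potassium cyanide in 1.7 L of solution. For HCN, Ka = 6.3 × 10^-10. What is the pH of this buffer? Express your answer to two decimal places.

pKa = −log(6.3 × 10^-10) = 9.201
pH = pKa + log([A⁻]/[HA]) = 9.201 + log(0.025/0.048)
pH = 9.201 + (-0.283) = 8.92

pH = 8.92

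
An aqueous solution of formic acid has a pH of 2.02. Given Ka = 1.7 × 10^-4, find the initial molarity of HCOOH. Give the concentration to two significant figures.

C₀ = 5.5 × 10^-1 M

[H+] = 10^(-2.02) = 9.55 × 10^-3 M = x
Ka = x²/(C₀ − x) ⇒ C₀ = x + x²/Ka
C₀ = 9.55 × 10^-3 + (9.55 × 10^-3)²/(1.7 × 10^-4) = 5.46 × 10^-1 M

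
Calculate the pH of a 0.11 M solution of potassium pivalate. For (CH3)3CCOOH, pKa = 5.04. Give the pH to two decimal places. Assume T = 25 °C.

pH = 9.04

(CH3)3CCOO- is the conjugate base of the weak acid (CH3)3CCOOH.
Ka = 10^(−5.04) = 9.12 × 10^-6
Kb = Kw/Ka = 1.0×10^-14 / 9.12 × 10^-6 = 1.10 × 10^-9
From the ICE table, Kb = [OH-]²/(0.11 − [OH-]) = 1.10 × 10^-9.
Assume [OH-] ≪ 0.11: [OH-] ≈ √(1.10 × 10^-9 × 0.11) = 1.10 × 10^-5 M
pOH = 4.96, so pH = 14.00 − pOH = 9.04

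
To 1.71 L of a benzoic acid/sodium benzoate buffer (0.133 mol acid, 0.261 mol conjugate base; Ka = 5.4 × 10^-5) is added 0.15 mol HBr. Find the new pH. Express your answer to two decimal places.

After neutralization: n(C6H5COOH) = 0.283 mol, n(C6H5COO-) = 0.111 mol.
pKa = −log(5.4 × 10^-5) = 4.268
pH = pKa + log([A⁻]/[HA]) = 4.268 + log(0.111/0.283) = 4.268 -0.406

pH = 3.86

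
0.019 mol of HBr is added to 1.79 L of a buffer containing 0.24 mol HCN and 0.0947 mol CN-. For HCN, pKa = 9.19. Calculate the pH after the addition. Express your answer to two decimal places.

After neutralization: n(HCN) = 0.259 mol, n(CN-) = 0.0757 mol.
Henderson–Hasselbalch with mole ratio 0.0757/0.259: pH = 9.19 + (-0.534)

pH = 8.66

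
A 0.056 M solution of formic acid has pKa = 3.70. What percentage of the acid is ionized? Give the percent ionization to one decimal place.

5.8%

HCOOH ⇌ HCOO- + H+; let x = [H+] at equilibrium.
Ka = 10^(−3.70) = 2.00 × 10^-4
Ka = x²/(C₀ − x); solving the quadratic gives x = 3.25 × 10^-3 M.
% ionization = x/C₀ × 100% = 3.25 × 10^-3/0.056 × 100% = 5.8%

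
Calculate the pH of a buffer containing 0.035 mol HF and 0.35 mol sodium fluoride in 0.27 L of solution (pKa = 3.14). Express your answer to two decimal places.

pH = 4.14

pH = pKa + log([A⁻]/[HA]) = 3.14 + log(0.35/0.035)
pH = 3.14 + (+1.000) = 4.14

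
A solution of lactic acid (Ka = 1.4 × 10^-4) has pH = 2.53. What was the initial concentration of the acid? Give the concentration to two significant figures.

C₀ = 6.5 × 10^-2 M

[H+] = 10^(-2.53) = 2.95 × 10^-3 M = x
Ka = x²/(C₀ − x) ⇒ C₀ = x + x²/Ka
C₀ = 2.95 × 10^-3 + (2.95 × 10^-3)²/(1.4 × 10^-4) = 6.51 × 10^-2 M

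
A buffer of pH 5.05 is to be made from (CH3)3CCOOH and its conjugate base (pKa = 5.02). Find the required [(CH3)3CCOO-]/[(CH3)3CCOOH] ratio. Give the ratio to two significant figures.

ratio = 1.1

pH = pKa + log(r) ⇒ log(r) = 5.05 − 5.02 = +0.03
r = [(CH3)3CCOO-]/[(CH3)3CCOOH] = 10^(+0.03) = 1.07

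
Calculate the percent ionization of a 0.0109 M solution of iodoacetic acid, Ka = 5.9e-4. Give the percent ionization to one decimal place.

ICH2COOH ⇌ ICH2COO- + H+; let x = [H+] at equilibrium.
Solve x² + 0.00059x − 6.43e-06 = 0 → x = 2.26 × 10^-3 M
% ionization = x/C₀ × 100% = 2.26 × 10^-3/0.0109 × 100% = 20.7%

20.7%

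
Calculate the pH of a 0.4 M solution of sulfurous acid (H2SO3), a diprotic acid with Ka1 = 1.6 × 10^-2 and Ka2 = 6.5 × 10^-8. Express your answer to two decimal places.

Since Ka1 ≫ Ka2, the first ionization dominates [H+].
Ka1 = x²/(0.4 − x) = 1.6 × 10^-2
Solving the quadratic: x = (−Ka1 + √(Ka1² + 4·Ka1·C₀))/2 = 7.24 × 10^-2 M
pH = −log(7.24 × 10^-2) = 1.14

pH = 1.14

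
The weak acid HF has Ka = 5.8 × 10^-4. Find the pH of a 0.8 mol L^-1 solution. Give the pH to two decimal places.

pH = 1.67

HF ⇌ F- + H+
From the ICE table, Ka = x²/(0.8 − x) = 5.8 × 10^-4.
Since Ka ≪ C₀, x ≈ √(Ka·C₀) = 2.15 × 10^-2 M.
Check: 2.7% ionized — well under 5%, approximation valid.
pH = −log[H+] = −log(2.15 × 10^-2) = 1.67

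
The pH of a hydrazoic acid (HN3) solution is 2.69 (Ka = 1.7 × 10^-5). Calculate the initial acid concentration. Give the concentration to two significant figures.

C₀ = 2.5 × 10^-1 M

[H+] = 10^(-2.69) = 2.04 × 10^-3 M = x
Ka = x²/(C₀ − x) ⇒ C₀ = x + x²/Ka
C₀ = 2.04 × 10^-3 + (2.04 × 10^-3)²/(1.7 × 10^-5) = 2.47 × 10^-1 M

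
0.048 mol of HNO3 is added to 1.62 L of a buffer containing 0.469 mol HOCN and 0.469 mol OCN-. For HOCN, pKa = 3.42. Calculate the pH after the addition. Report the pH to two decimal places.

pH = 3.33

Added H+ converts OCN- to HOCN: HOCN → 0.517 mol, OCN- → 0.421 mol.
Henderson–Hasselbalch with mole ratio 0.421/0.517: pH = 3.42 + (-0.089)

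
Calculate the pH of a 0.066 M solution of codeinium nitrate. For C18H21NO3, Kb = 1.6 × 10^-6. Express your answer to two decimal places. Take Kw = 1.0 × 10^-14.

pH = 4.69

C18H22NO3+ is the conjugate acid of the weak base C18H21NO3.
Ka = Kw/Kb = 1.0×10^-14 / 1.6 × 10^-6 = 6.25 × 10^-9
From the ICE table, Ka = [H+]²/(0.066 − [H+]) = 6.25 × 10^-9.
Since Ka ≪ C₀, [H+] ≈ √(Ka·C₀) = 2.03 × 10^-5 M.
Check: 0.031% ionized — well under 5%, approximation valid.
pH = −log[H+] = −log(2.03 × 10^-5) = 4.69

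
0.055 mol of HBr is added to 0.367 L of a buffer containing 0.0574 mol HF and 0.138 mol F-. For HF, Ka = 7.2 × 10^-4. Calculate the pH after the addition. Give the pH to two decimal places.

After neutralization: n(HF) = 0.112 mol, n(F-) = 0.083 mol.
pKa = −log(7.2 × 10^-4) = 3.143
Henderson–Hasselbalch with mole ratio 0.083/0.112: pH = 3.143 + (-0.130)

pH = 3.01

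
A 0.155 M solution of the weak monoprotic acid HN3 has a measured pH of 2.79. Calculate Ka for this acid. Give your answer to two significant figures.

Ka = 1.7 × 10^-5

[H+] = 10^(-2.79) = 1.62 × 10^-3 M
At equilibrium [HA] = 0.155 − 1.62 × 10^-3 = 1.53 × 10^-1 M
Ka = [H+][A-]/[HA] = (1.62 × 10^-3)² / 1.53 × 10^-1 = 1.7 × 10^-5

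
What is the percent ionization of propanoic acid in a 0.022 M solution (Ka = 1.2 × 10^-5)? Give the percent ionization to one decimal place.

2.3%

CH3CH2COOH ⇌ CH3CH2COO- + H+; let x = [H+] at equilibrium.
x ≈ √(Ka·C₀) = √(1.2 × 10^-5 × 0.022) = 5.14 × 10^-4 M
Fraction ionized = 5.14 × 10^-4 / 0.022 = 0.0234 → 2.3%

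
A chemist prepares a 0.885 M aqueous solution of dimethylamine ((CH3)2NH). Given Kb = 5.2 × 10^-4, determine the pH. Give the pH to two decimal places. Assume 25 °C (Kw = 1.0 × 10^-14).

pH = 12.33

(CH3)2NH + H2O ⇌ (CH3)2NH2+ + OH-
From the ICE table, Kb = x²/(0.885 − x) = 5.2 × 10^-4.
Neglecting x in the denominator: x = √(5.2 × 10^-4 × 0.885) = 2.15 × 10^-2 M
pOH = −log(2.15 × 10^-2) = 1.67; pH = 14.00 − 1.67 = 12.33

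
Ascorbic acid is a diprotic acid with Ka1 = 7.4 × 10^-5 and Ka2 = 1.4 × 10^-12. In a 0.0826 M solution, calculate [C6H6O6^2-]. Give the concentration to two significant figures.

First ionization gives [H+] ≈ [HC6H6O6-] = 2.47 × 10^-3 M.
Second step: Ka2 = [H+][C6H6O6^2-]/[HC6H6O6-] ≈ [C6H6O6^2-] (since [H+] ≈ [HC6H6O6-]).
So [C6H6O6^2-] ≈ Ka2.

1.4 × 10^-12 M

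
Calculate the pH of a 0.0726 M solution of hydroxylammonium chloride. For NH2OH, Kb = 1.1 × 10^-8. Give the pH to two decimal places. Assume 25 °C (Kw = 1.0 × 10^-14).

NH3OH+ is the conjugate acid of the weak base NH2OH.
Ka = Kw/Kb = 1.0×10^-14 / 1.1 × 10^-8 = 9.09 × 10^-7
Let x = [H+] at equilibrium. Ka = x²/(0.0726 − x).
Assume x ≪ 0.0726: x ≈ √(9.09 × 10^-7 × 0.0726) = 2.57 × 10^-4 M
pH = −log(2.57 × 10^-4) = 3.59

pH = 3.59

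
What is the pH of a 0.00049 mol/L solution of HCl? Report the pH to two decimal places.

pH = 3.31

HCl is a strong acid and dissociates completely, so [H+] = 0.00049 M.
pH = -log(0.00049) = 3.31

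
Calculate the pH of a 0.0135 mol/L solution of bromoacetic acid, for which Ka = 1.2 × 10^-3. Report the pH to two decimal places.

pH = 2.46

BrCH2COOH ⇌ BrCH2COO- + H+
Let x = [H+] at equilibrium. Ka = x²/(0.0135 − x).
Here C₀/Ka ≈ 11.2, so the small-x approximation fails. Use the quadratic:
x = [−0.0012 + √(0.0012² + 6.48e-05)]/2 = 3.47 × 10^-3 M
pH = −log(3.47 × 10^-3) = 2.46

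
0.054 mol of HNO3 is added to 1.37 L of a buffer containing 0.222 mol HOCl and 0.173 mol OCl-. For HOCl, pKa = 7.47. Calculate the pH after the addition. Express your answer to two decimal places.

pH = 7.10

Added H+ converts OCl- to HOCl: HOCl → 0.276 mol, OCl- → 0.119 mol.
pH = pKa + log([A⁻]/[HA]) = 7.47 + log(0.119/0.276) = 7.47 -0.365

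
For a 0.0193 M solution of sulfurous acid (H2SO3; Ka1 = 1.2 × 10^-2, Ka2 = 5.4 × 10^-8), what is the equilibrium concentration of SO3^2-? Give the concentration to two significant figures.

First ionization gives [H+] ≈ [HSO3-] = 1.04 × 10^-2 M.
Second step: Ka2 = [H+][SO3^2-]/[HSO3-] ≈ [SO3^2-] (since [H+] ≈ [HSO3-]).
So [SO3^2-] ≈ Ka2.

5.4 × 10^-8 M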